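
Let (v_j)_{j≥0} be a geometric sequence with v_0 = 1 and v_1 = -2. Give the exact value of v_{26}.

Common ratio r = -2.
v_j = 1·(-2)^(j-0).
v_{26} = 1·(-2)^26 = 67108864.

67108864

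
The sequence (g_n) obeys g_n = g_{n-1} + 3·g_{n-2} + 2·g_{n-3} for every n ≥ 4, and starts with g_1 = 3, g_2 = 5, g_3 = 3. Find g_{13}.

g_4 = 24, g_5 = 43, g_6 = 121, g_7 = 298, g_8 = 747, g_9 = 1883, g_{10} = 4720, g_{11} = 11863, g_{12} = 29789, g_{13} = 74818.

74818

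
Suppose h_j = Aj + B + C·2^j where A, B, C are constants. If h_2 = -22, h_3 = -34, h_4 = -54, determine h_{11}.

-4146

The three given values yield: 2A + B + 4C = -22; 3A + B + 8C = -34; 4A + B + 16C = -54.
Subtracting the first from the second: A + 4C = -12.
Subtracting the second from the third: A + 8C = -20.
Solving: C = -2, A = -4, then B = -6.
Hence h_{11} = -4·11 + (-6) + (-2)·2048 = -4146.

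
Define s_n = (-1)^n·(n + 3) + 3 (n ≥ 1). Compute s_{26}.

32

(-1)^26 = 1; n + 3 at n=26 is 29; so s_{26} = 32.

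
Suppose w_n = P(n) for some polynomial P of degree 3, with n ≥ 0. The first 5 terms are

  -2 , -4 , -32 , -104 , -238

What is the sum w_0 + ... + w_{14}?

1st diffs: -2, -28, -72, -134.
2nd diffs: -26, -44, -62.
3rd diffs: -18, -18 (constant).
Newton forward-difference form: w_n = -2 + (-2)·C(n,1) + (-26)·C(n,2) + (-18)·C(n,3).
Continuing: …, -452, -764, -1192, -1754, …, w_{14} = -8948.
Summing n = 0..14 (15 terms) gives -36640.

-36640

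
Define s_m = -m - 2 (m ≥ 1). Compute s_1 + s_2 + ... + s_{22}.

-297

Over m = 1..22: Σm = 253.
Total = (-1)·253 + (-2)·22 = -297.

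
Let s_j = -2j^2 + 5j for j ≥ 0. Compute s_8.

-88

s_8 = -2·8^2 + 5·8 = -88.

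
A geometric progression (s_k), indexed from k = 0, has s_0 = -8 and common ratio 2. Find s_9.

s_k = (-8)·2^(k-0).
s_9 = (-8)·2^9 = -4096.

-4096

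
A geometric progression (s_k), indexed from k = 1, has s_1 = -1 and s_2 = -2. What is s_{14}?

-8192

Common ratio r = 2.
s_k = (-1)·2^(k-1).
s_{14} = (-1)·2^13 = -8192.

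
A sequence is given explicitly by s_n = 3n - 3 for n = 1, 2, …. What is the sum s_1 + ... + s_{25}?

Over n = 1..25: Σn = 325.
Total = (3)·325 + (-3)·25 = 900.

900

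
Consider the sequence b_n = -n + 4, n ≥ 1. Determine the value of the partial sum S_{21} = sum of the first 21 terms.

Over n = 1..21: Σn = 231.
Total = (-1)·231 + (4)·21 = -147.

-147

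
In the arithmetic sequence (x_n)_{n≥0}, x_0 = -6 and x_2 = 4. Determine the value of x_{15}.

Common difference d = (4 - (-6)) / (2 - 0) = 5.
x_n = -6 + (n - 0)·5.
x_{15} = -6 + 15·5 = 69.

69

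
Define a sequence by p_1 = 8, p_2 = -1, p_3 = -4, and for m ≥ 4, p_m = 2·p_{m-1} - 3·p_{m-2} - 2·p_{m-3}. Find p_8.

323

Compute successive terms:
p_4 = -21, p_5 = -28, p_6 = 15, p_7 = 156, p_8 = 323.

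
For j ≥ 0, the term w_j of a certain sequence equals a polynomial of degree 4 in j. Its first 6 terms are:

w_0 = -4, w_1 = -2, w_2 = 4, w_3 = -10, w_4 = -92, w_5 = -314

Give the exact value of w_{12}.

1st diffs: 2, 6, -14, -82, -222.
2nd diffs: 4, -20, -68, -140.
3rd diffs: -24, -48, -72.
4th diffs: -24, -24 (constant).
Newton forward-difference form: w_j = -4 + 2·C(j,1) + 4·C(j,2) + (-24)·C(j,3) + (-24)·C(j,4).
At j = 12: j = 12, so w_{12} = -4 + 24 + 264 - 5280 - 11880 = -16876.

-16876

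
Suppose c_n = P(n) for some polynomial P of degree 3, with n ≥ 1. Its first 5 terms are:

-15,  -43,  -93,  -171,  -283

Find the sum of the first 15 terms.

-21365

1st diffs: -28, -50, -78, -112.
2nd diffs: -22, -28, -34.
3rd diffs: -6, -6 (constant).
Newton forward-difference form: c_n = -15 + (-28)·C(n-1,1) + (-22)·C(n-1,2) + (-6)·C(n-1,3).
Continuing: …, -435, -633, -883, -1191, …, c_{15} = -4593.
Summing n = 1..15 (15 terms) gives -21365.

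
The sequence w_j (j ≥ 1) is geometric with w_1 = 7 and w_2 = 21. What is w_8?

15309

Common ratio r = 3.
w_j = 7·3^(j-1).
w_8 = 7·3^7 = 15309.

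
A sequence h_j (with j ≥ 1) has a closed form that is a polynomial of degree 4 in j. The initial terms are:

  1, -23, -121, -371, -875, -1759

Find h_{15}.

-59485

1st diffs: -24, -98, -250, -504, -884.
2nd diffs: -74, -152, -254, -380.
3rd diffs: -78, -102, -126.
4th diffs: -24, -24 (constant).
Newton forward-difference form: h_j = 1 + (-24)·C(j-1,1) + (-74)·C(j-1,2) + (-78)·C(j-1,3) + (-24)·C(j-1,4).
At j = 15: j-1 = 14, so h_{15} = 1 - 336 - 6734 - 28392 - 24024 = -59485.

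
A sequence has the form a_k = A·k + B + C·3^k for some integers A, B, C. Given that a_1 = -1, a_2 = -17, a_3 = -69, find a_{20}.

The three given values yield: A + B + 3C = -1; 2A + B + 9C = -17; 3A + B + 27C = -69.
Subtracting the first from the second: A + 6C = -16.
Subtracting the second from the third: A + 18C = -52.
Solving: C = -3, A = 2, then B = 6.
Therefore a_{20} = 40 + 6 + (-3)·3486784401 = -10460353157.

-10460353157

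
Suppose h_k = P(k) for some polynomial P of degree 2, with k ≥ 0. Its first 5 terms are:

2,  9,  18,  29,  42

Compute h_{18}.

1st diffs: 7, 9, 11, 13.
2nd diffs: 2, 2, 2 (constant).
Newton forward-difference form: h_k = 2 + 7·C(k,1) + 2·C(k,2).
At k = 18: k = 18, so h_{18} = 2 + 126 + 306 = 434.

434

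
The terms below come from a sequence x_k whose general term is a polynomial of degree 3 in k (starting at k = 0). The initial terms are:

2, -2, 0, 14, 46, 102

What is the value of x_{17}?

4830

1st diffs: -4, 2, 14, 32, 56.
2nd diffs: 6, 12, 18, 24.
3rd diffs: 6, 6, 6 (constant).
Newton forward-difference form: x_k = 2 + (-4)·C(k,1) + 6·C(k,2) + 6·C(k,3).
At k = 17: k = 17, so x_{17} = 2 - 68 + 816 + 4080 = 4830.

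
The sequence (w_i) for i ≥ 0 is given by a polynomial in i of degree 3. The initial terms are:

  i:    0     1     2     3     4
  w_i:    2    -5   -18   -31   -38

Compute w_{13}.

1159

1st diffs: -7, -13, -13, -7.
2nd diffs: -6, 0, 6.
3rd diffs: 6, 6 (constant).
Newton forward-difference form: w_i = 2 + (-7)·C(i,1) + (-6)·C(i,2) + 6·C(i,3).
At i = 13: i = 13, so w_{13} = 2 - 91 - 468 + 1716 = 1159.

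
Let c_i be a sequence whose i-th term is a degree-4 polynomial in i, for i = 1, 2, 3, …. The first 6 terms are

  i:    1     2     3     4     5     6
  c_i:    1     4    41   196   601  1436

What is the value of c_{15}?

81761

1st diffs: 3, 37, 155, 405, 835.
2nd diffs: 34, 118, 250, 430.
3rd diffs: 84, 132, 180.
4th diffs: 48, 48 (constant).
Newton forward-difference form: c_i = 1 + 3·C(i-1,1) + 34·C(i-1,2) + 84·C(i-1,3) + 48·C(i-1,4).
At i = 15: i-1 = 14, so c_{15} = 1 + 42 + 3094 + 30576 + 48048 = 81761.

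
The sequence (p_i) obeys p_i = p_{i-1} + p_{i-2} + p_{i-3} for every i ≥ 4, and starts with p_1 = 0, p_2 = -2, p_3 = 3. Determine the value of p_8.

17

Applying the relation repeatedly:
p_4 = 1; p_5 = 2; p_6 = 6; p_7 = 9; p_8 = 17.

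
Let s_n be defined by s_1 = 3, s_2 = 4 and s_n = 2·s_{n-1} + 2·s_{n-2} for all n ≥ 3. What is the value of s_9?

Iterate the recurrence:
s_3 = 14, s_4 = 36, s_5 = 100, s_6 = 272, s_7 = 744, s_8 = 2032, s_9 = 5552.

5552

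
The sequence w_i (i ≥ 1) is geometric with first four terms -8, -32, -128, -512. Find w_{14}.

-536870912

Common ratio r = 4.
w_i = (-8)·4^(i-1).
w_{14} = (-8)·4^13 = -536870912.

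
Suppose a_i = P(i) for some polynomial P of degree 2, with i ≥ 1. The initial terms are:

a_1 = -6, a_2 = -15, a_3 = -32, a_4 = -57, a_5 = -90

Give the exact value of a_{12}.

-545

1st diffs: -9, -17, -25, -33.
2nd diffs: -8, -8, -8 (constant).
Newton forward-difference form: a_i = -6 + (-9)·C(i-1,1) + (-8)·C(i-1,2).
At i = 12: i-1 = 11, so a_{12} = -6 - 99 - 440 = -545.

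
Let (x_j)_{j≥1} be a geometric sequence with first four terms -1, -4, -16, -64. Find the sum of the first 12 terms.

-5592405

Common ratio r = 4.
x_j = (-1)·4^(j-1).
S = (-1)·(4^12 - 1)/(4 - 1) = (-1)·(16777216 - 1)/(3) = -5592405.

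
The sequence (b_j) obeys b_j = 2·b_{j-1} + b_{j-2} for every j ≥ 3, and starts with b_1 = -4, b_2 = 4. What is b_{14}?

Step forward from the initial values:
b_3 = 4, b_4 = 12, b_5 = 28, …, b_{11} = 5572, b_{12} = 13452, b_{13} = 32476, b_{14} = 78404.

78404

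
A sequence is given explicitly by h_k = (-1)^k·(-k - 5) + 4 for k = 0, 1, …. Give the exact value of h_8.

(-1)^8 = 1; -k - 5 at k=8 is -13; so h_8 = -9.

-9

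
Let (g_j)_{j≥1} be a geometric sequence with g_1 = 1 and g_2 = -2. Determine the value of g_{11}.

Common ratio r = -2.
g_j = 1·(-2)^(j-1).
g_{11} = 1·(-2)^10 = 1024.

1024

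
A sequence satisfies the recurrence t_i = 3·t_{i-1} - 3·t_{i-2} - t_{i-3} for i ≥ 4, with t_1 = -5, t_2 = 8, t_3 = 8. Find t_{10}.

Compute successive terms:
t_4 = 5;  t_5 = -17;  t_6 = -74;  t_7 = -176;  t_8 = -289;  t_9 = -265;  t_{10} = 248.

248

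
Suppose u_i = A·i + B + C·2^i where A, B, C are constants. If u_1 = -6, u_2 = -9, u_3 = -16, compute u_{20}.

-2097135

Write the equations: A + B + 2C = -6; 2A + B + 4C = -9; 3A + B + 8C = -16.
Subtracting the first from the second: A + 2C = -3.
Subtracting the second from the third: A + 4C = -7.
Solving: C = -2, A = 1, then B = -3.
Hence u_{20} = 1·20 + (-3) + (-2)·1048576 = -2097135.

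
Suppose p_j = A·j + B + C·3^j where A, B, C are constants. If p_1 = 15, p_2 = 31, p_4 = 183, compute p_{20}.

Write the equations: A + B + 3C = 15; 2A + B + 9C = 31; 4A + B + 81C = 183.
Subtracting the first from the second: A + 6C = 16.
Subtracting the second from the third: 2A + 72C = 152.
Solving: C = 2, A = 4, then B = 5.
Therefore p_{20} = 80 + 5 + 2·3486784401 = 6973568887.

6973568887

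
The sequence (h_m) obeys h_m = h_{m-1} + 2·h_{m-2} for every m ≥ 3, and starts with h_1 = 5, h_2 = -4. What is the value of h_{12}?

678

Applying the relation repeatedly:
h_3 = 6, h_4 = -2, h_5 = 10, h_6 = 6, h_7 = 26, h_8 = 38, h_9 = 90, h_{10} = 166, h_{11} = 346, h_{12} = 678.
(Characteristic roots are 2 and -1.)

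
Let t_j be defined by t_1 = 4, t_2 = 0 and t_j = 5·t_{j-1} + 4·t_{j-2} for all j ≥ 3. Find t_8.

t_3 = 16  t_4 = 80  t_5 = 464  t_6 = 2640  t_7 = 15056  t_8 = 85840.

85840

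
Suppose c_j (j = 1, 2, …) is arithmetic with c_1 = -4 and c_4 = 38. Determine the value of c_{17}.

220

Common difference d = (38 - (-4)) / (4 - 1) = 14.
c_j = -4 + (j - 1)·14.
c_{17} = -4 + 16·14 = 220.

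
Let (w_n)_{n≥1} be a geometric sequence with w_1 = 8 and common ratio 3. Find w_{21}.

27894275208

w_n = 8·3^(n-1).
w_{21} = 8·3^20 = 27894275208.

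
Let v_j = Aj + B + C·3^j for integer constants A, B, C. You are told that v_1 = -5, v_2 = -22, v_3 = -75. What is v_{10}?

-177134

Write the equations: A + B + 3C = -5; 2A + B + 9C = -22; 3A + B + 27C = -75.
Subtracting the first from the second: A + 6C = -17.
Subtracting the second from the third: A + 18C = -53.
Solving: C = -3, A = 1, then B = 3.
Hence v_{10} = 1·10 + 3 + (-3)·59049 = -177134.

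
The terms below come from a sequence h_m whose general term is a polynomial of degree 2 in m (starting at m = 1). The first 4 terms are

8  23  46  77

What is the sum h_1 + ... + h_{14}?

4389

1st diffs: 15, 23, 31.
2nd diffs: 8, 8 (constant).
So h_m = 4m^2 + 3m + 1.
Continuing: …, 116, 163, 218, 281, …, h_{14} = 827.
Summing m = 1..14 (14 terms) gives 4389.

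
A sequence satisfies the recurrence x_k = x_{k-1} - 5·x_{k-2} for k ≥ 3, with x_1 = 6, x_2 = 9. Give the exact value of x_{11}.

Step forward from the initial values:
x_3 = -21, x_4 = -66, x_5 = 39, x_6 = 369, x_7 = 174, x_8 = -1671, x_9 = -2541, x_{10} = 5814, x_{11} = 18519.

18519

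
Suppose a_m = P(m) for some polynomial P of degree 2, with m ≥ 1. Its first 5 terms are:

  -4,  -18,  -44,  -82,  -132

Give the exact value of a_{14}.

1st diffs: -14, -26, -38, -50.
2nd diffs: -12, -12, -12 (constant).
So a_m = -6m^2 + 4m - 2.
Evaluating at m = 14 gives a_{14} = -1122.

-1122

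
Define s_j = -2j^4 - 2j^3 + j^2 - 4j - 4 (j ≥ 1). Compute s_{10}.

s_{10} = -2·10^4 - 2·10^3 + 1·10^2 - 4·10 - 4 = -21944.

-21944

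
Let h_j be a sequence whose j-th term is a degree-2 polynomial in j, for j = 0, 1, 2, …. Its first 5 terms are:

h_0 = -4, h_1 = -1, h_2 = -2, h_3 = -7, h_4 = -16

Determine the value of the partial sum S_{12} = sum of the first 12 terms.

1st diffs: 3, -1, -5, -9.
2nd diffs: -4, -4, -4 (constant).
Newton forward-difference form: h_j = -4 + 3·C(j,1) + (-4)·C(j,2).
Continuing: …, -29, -46, -67, -92, …, h_{11} = -191.
Summing j = 0..11 (12 terms) gives -730.

-730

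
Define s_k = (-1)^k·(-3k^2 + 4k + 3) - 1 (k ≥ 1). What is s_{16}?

(-1)^16 = 1; -3k^2 + 4k + 3 at k=16 is -701; so s_{16} = -702.

-702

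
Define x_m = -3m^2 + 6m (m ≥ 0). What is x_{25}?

x_{25} = -3·25^2 + 6·25 = -1725.

-1725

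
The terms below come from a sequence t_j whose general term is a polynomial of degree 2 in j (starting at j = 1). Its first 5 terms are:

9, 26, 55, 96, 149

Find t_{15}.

1st diffs: 17, 29, 41, 53.
2nd diffs: 12, 12, 12 (constant).
So t_j = 6j^2 - j + 4.
Evaluating at j = 15 gives t_{15} = 1339.

1339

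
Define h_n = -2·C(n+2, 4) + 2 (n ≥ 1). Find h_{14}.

C(16, 4) = 1820, so h_{14} = -3638.

-3638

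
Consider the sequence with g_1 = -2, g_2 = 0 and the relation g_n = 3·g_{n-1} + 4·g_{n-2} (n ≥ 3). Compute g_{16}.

-429496728

g_3 = -8;  g_4 = -24;  g_5 = -104;  …;  g_{13} = -6710888;  g_{14} = -26843544;  g_{15} = -107374184;  g_{16} = -429496728.
(Characteristic roots are 4 and -1.)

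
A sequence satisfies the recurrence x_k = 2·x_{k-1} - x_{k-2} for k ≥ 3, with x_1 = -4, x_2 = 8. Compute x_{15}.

164

Compute successive terms:
x_3 = 20, x_4 = 32, x_5 = 44, …, x_{12} = 128, x_{13} = 140, x_{14} = 152, x_{15} = 164.
(Characteristic roots are 1 and 1.)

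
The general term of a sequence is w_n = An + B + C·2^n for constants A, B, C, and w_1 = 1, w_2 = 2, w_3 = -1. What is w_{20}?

The three given values yield: A + B + 2C = 1; 2A + B + 4C = 2; 3A + B + 8C = -1.
Subtracting the first from the second: A + 2C = 1.
Subtracting the second from the third: A + 4C = -3.
Solving: C = -2, A = 5, then B = 0.
Hence w_{20} = 5·20 + 0 + (-2)·1048576 = -2097052.

-2097052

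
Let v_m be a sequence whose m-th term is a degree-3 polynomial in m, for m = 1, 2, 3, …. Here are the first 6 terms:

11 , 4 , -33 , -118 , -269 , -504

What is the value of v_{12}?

1st diffs: -7, -37, -85, -151, -235.
2nd diffs: -30, -48, -66, -84.
3rd diffs: -18, -18, -18 (constant).
Newton forward-difference form: v_m = 11 + (-7)·C(m-1,1) + (-30)·C(m-1,2) + (-18)·C(m-1,3).
At m = 12: m-1 = 11, so v_{12} = 11 - 77 - 1650 - 2970 = -4686.

-4686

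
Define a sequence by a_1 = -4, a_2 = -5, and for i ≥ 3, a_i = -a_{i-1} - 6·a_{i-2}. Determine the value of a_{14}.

Step forward from the initial values:
a_3 = 29;  a_4 = 1;  a_5 = -175;  …;  a_{11} = 5585;  a_{12} = -94151;  a_{13} = 60641;  a_{14} = 504265.

504265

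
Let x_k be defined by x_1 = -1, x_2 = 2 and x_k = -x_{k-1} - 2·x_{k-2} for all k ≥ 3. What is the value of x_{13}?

-44

Compute successive terms:
x_3 = 0;  x_4 = -4;  x_5 = 4;  …;  x_{10} = -28;  x_{11} = -12;  x_{12} = 68;  x_{13} = -44.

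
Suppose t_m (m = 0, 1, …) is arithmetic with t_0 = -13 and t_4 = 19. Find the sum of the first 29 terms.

2871

Common difference d = (19 - (-13)) / (4 - 0) = 8.
t_m = -13 + (m - 0)·8.
t_{28} = 211; S = 29·(-13 + 211)/2 = 2871.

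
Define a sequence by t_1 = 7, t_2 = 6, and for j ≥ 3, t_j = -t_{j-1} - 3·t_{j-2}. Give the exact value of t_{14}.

t_3 = -27;  t_4 = 9;  t_5 = 72;  …;  t_{11} = 1368;  t_{12} = 2169;  t_{13} = -6273;  t_{14} = -234.

-234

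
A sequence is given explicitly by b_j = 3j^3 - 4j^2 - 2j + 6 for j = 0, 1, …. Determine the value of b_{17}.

b_{17} = 3·17^3 - 4·17^2 - 2·17 + 6 = 13555.

13555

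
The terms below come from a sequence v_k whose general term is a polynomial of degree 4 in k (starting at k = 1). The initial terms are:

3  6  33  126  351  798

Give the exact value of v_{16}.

1st diffs: 3, 27, 93, 225, 447.
2nd diffs: 24, 66, 132, 222.
3rd diffs: 42, 66, 90.
4th diffs: 24, 24 (constant).
So v_k = k^4 - 3k^3 + 5k^2 - 6k + 6.
Evaluating at k = 16 gives v_{16} = 54438.

54438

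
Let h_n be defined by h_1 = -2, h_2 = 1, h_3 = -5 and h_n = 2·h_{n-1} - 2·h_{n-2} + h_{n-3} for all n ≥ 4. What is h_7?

-2

Iterate the recurrence:
h_4 = -14  h_5 = -17  h_6 = -11  h_7 = -2.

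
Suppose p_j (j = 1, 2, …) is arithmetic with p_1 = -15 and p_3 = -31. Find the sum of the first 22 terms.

Common difference d = (-31 - (-15)) / (3 - 1) = -8.
p_j = -15 + (j - 1)·(-8).
p_{22} = -183; S = 22·(-15 + (-183))/2 = -2178.

-2178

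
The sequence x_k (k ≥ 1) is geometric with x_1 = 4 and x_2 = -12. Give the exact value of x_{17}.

Common ratio r = -3.
x_k = 4·(-3)^(k-1).
x_{17} = 4·(-3)^16 = 172186884.

172186884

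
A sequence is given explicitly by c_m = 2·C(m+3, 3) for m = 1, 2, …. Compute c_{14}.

1360

C(17, 3) = 680, so c_{14} = 1360.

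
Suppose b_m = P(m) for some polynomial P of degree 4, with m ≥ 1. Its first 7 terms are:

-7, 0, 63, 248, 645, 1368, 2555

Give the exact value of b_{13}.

30173

1st diffs: 7, 63, 185, 397, 723, 1187.
2nd diffs: 56, 122, 212, 326, 464.
3rd diffs: 66, 90, 114, 138.
4th diffs: 24, 24, 24 (constant).
Newton forward-difference form: b_m = -7 + 7·C(m-1,1) + 56·C(m-1,2) + 66·C(m-1,3) + 24·C(m-1,4).
At m = 13: m-1 = 12, so b_{13} = -7 + 84 + 3696 + 14520 + 11880 = 30173.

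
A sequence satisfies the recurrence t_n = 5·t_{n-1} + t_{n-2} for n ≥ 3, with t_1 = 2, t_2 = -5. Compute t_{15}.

-8878196623

t_3 = -23; t_4 = -120; t_5 = -623; …; t_{12} = -63412455; t_{13} = -329274398; t_{14} = -1709784445; t_{15} = -8878196623.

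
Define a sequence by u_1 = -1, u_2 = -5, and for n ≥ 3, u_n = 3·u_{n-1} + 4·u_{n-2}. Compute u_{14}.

Compute successive terms:
u_3 = -19  u_4 = -77  u_5 = -307  …  u_{11} = -1258291  u_{12} = -5033165  u_{13} = -20132659  u_{14} = -80530637.
(Characteristic roots are 4 and -1.)

-80530637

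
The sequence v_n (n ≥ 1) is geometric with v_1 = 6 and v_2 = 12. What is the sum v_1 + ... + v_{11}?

Common ratio r = 2.
v_n = 6·2^(n-1).
S = 6·(2^11 - 1)/(2 - 1) = 6·(2048 - 1)/(1) = 12282.

12282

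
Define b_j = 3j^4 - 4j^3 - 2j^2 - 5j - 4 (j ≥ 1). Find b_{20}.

b_{20} = 3·20^4 - 4·20^3 - 2·20^2 - 5·20 - 4 = 447096.

447096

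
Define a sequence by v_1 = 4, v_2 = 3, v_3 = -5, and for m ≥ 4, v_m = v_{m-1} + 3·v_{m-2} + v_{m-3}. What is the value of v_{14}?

Iterate the recurrence:
v_4 = 8  v_5 = -4  v_6 = 15  …  v_{11} = 619  v_{12} = 1520  v_{13} = 3644  v_{14} = 8823.

8823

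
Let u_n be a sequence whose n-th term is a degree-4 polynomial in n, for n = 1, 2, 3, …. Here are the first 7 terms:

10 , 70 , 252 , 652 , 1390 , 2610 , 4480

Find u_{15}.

1st diffs: 60, 182, 400, 738, 1220, 1870.
2nd diffs: 122, 218, 338, 482, 650.
3rd diffs: 96, 120, 144, 168.
4th diffs: 24, 24, 24 (constant).
Newton forward-difference form: u_n = 10 + 60·C(n-1,1) + 122·C(n-1,2) + 96·C(n-1,3) + 24·C(n-1,4).
At n = 15: n-1 = 14, so u_{15} = 10 + 840 + 11102 + 34944 + 24024 = 70920.

70920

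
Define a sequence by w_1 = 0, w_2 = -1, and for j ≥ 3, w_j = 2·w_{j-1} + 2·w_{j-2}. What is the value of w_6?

w_3 = -2  w_4 = -6  w_5 = -16  w_6 = -44.

-44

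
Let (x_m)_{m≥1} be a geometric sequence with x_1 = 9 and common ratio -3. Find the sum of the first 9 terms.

44289

x_m = 9·(-3)^(m-1).
S = 9·((-3)^9 - 1)/(-3 - 1) = 9·(-19683 - 1)/(-4) = 44289.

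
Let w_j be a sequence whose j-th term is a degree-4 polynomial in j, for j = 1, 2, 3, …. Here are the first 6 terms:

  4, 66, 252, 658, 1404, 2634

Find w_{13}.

1st diffs: 62, 186, 406, 746, 1230.
2nd diffs: 124, 220, 340, 484.
3rd diffs: 96, 120, 144.
4th diffs: 24, 24 (constant).
So w_j = j^4 + 6j^3 + j^2 + 2j - 6.
Evaluating at j = 13 gives w_{13} = 41932.

41932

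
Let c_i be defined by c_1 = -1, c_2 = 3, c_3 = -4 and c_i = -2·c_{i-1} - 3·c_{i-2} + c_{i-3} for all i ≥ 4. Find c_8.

101

Step forward from the initial values:
c_4 = -2  c_5 = 19  c_6 = -36  c_7 = 13  c_8 = 101.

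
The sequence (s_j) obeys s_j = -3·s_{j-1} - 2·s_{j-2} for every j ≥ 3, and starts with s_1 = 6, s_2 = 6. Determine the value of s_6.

Compute successive terms:
s_3 = -30, s_4 = 78, s_5 = -174, s_6 = 366.
(Characteristic roots are -1 and -2.)

366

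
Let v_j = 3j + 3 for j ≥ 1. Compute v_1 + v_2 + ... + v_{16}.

Over j = 1..16: Σj = 136.
Total = (3)·136 + (3)·16 = 456.

456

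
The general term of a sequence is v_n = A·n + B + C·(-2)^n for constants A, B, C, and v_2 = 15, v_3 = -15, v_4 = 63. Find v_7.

-351

The three given values yield: 2A + B + 4C = 15; 3A + B - 8C = -15; 4A + B + 16C = 63.
Subtracting the first from the second: A - 12C = -30.
Subtracting the second from the third: A + 24C = 78.
Solving: C = 3, A = 6, then B = -9.
Hence v_7 = 6·7 + (-9) + 3·(-128) = -351.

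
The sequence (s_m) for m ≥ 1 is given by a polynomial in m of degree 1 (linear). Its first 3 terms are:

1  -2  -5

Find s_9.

1st diffs: -3, -3 (constant).
So s_m = -3m + 4.
Evaluating at m = 9 gives s_9 = -23.

-23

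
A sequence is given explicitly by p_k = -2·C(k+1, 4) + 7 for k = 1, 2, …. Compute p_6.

-63

C(7, 4) = 35, so p_6 = -63.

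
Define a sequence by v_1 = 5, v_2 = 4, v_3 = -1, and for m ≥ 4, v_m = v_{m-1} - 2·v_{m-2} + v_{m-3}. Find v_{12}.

v_4 = -4, v_5 = 2, v_6 = 9, v_7 = 1, v_8 = -15, v_9 = -8, v_{10} = 23, v_{11} = 24, v_{12} = -30.

-30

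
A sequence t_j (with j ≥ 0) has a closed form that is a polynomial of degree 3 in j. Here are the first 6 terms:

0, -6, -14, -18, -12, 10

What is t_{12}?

1st diffs: -6, -8, -4, 6, 22.
2nd diffs: -2, 4, 10, 16.
3rd diffs: 6, 6, 6 (constant).
Newton forward-difference form: t_j = (-6)·C(j,1) + (-2)·C(j,2) + 6·C(j,3).
At j = 12: j = 12, so t_{12} = -72 - 132 + 1320 = 1116.

1116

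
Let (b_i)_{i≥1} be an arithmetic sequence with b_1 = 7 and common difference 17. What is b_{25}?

b_i = 7 + (i - 1)·17.
b_{25} = 7 + 24·17 = 415.

415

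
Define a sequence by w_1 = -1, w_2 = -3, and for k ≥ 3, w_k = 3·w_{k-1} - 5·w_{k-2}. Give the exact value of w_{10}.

Compute successive terms:
w_3 = -4;  w_4 = 3;  w_5 = 29;  w_6 = 72;  w_7 = 71;  w_8 = -147;  w_9 = -796;  w_{10} = -1653.

-1653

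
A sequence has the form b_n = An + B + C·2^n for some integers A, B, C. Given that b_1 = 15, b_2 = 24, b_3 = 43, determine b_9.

Plug in n = 1, 2, 3: A + B + 2C = 15; 2A + B + 4C = 24; 3A + B + 8C = 43.
Subtracting the first from the second: A + 2C = 9.
Subtracting the second from the third: A + 4C = 19.
Solving: C = 5, A = -1, then B = 6.
Hence b_9 = -1·9 + 6 + 5·512 = 2557.

2557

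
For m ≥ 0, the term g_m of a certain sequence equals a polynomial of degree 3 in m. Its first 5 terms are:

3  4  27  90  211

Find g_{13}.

6880

1st diffs: 1, 23, 63, 121.
2nd diffs: 22, 40, 58.
3rd diffs: 18, 18 (constant).
So g_m = 3m^3 + 2m^2 - 4m + 3.
Evaluating at m = 13 gives g_{13} = 6880.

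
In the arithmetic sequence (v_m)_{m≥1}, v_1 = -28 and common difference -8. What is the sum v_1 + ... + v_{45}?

v_m = -28 + (m - 1)·(-8).
v_{45} = -380; S = 45·(-28 + (-380))/2 = -9180.

-9180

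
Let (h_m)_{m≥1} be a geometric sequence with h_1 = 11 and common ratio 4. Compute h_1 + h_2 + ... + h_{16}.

15748213415

h_m = 11·4^(m-1).
S = 11·(4^16 - 1)/(4 - 1) = 11·(4294967296 - 1)/(3) = 15748213415.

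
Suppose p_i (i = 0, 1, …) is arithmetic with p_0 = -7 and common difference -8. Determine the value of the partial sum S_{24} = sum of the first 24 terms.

p_i = -7 + (i - 0)·(-8).
p_{23} = -191; S = 24·(-7 + (-191))/2 = -2376.

-2376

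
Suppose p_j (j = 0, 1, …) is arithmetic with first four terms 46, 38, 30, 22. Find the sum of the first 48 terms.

Common difference d = -8.
p_j = 46 + (j - 0)·(-8).
p_{47} = -330; S = 48·(46 + (-330))/2 = -6816.

-6816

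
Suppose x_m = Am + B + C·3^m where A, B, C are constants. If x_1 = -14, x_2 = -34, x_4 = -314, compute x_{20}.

Write the equations: A + B + 3C = -14; 2A + B + 9C = -34; 4A + B + 81C = -314.
Subtracting the first from the second: A + 6C = -20.
Subtracting the second from the third: 2A + 72C = -280.
Solving: C = -4, A = 4, then B = -6.
Hence x_{20} = 4·20 + (-6) + (-4)·3486784401 = -13947137530.

-13947137530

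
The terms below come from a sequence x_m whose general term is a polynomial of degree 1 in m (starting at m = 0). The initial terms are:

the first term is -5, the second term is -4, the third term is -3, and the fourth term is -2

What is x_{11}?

6

1st diffs: 1, 1, 1 (constant).
So x_m = m - 5.
Evaluating at m = 11 gives x_{11} = 6.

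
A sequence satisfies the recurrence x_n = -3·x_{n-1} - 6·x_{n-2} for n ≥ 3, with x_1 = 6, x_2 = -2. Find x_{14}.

Iterate the recurrence:
x_3 = -30, x_4 = 102, x_5 = -126, …, x_{11} = -52974, x_{12} = 54918, x_{13} = 153090, x_{14} = -788778.

-788778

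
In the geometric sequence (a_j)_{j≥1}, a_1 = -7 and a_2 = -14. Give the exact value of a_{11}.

Common ratio r = 2.
a_j = (-7)·2^(j-1).
a_{11} = (-7)·2^10 = -7168.

-7168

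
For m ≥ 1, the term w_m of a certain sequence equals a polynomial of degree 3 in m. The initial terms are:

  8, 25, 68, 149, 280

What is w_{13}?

1st diffs: 17, 43, 81, 131.
2nd diffs: 26, 38, 50.
3rd diffs: 12, 12 (constant).
So w_m = 2m^3 + m^2 + 5.
Evaluating at m = 13 gives w_{13} = 4568.

4568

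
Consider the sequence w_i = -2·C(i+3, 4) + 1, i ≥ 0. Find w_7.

-419

C(10, 4) = 210, so w_7 = -419.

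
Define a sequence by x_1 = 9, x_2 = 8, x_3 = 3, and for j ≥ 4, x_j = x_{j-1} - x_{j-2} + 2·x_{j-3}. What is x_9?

71

Compute successive terms:
x_4 = 13  x_5 = 26  x_6 = 19  x_7 = 19  x_8 = 52  x_9 = 71.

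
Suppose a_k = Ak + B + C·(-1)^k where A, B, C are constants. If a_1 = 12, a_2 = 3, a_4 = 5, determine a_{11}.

At k = 1, 2, 4: A + B - C = 12; 2A + B + C = 3; 4A + B + C = 5.
Subtracting the first from the second: A + 2C = -9.
Subtracting the second from the third: 2A = 2.
Solving: C = -5, A = 1, then B = 6.
Hence a_{11} = 1·11 + 6 + (-5)·(-1) = 22.

22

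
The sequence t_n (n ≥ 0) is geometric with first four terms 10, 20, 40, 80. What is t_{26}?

Common ratio r = 2.
t_n = 10·2^(n-0).
t_{26} = 10·2^26 = 671088640.

671088640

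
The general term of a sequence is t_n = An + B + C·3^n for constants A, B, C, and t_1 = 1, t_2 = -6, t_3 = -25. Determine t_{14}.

-4782978

Write the equations: A + B + 3C = 1; 2A + B + 9C = -6; 3A + B + 27C = -25.
Subtracting the first from the second: A + 6C = -7.
Subtracting the second from the third: A + 18C = -19.
Solving: C = -1, A = -1, then B = 5.
So t_n = -1·n + 5 + (-1)·3^n; at n=14 this is -4782978.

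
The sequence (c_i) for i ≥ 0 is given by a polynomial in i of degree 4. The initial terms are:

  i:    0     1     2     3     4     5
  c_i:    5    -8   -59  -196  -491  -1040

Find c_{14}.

1st diffs: -13, -51, -137, -295, -549.
2nd diffs: -38, -86, -158, -254.
3rd diffs: -48, -72, -96.
4th diffs: -24, -24 (constant).
Newton forward-difference form: c_i = 5 + (-13)·C(i,1) + (-38)·C(i,2) + (-48)·C(i,3) + (-24)·C(i,4).
At i = 14: i = 14, so c_{14} = 5 - 182 - 3458 - 17472 - 24024 = -45131.

-45131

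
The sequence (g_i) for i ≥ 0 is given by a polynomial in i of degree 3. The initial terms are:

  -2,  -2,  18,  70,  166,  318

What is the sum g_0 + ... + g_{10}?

1st diffs: 0, 20, 52, 96, 152.
2nd diffs: 20, 32, 44, 56.
3rd diffs: 12, 12, 12 (constant).
Newton forward-difference form: g_i = -2 + 20·C(i,2) + 12·C(i,3).
Continuing: …, 538, 838, 1230, 1726, …, g_{10} = 2338.
Summing i = 0..10 (11 terms) gives 7238.

7238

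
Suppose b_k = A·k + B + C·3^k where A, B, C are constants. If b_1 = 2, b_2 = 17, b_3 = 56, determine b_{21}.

20920706462

Plug in k = 1, 2, 3: A + B + 3C = 2; 2A + B + 9C = 17; 3A + B + 27C = 56.
Subtracting the first from the second: A + 6C = 15.
Subtracting the second from the third: A + 18C = 39.
Solving: C = 2, A = 3, then B = -7.
Therefore b_{21} = 63 + (-7) + 2·10460353203 = 20920706462.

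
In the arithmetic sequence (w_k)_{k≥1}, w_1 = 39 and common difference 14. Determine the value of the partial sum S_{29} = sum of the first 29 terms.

w_k = 39 + (k - 1)·14.
w_{29} = 431; S = 29·(39 + 431)/2 = 6815.

6815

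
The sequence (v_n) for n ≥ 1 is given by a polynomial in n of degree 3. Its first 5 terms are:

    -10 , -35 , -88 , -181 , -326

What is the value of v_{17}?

1st diffs: -25, -53, -93, -145.
2nd diffs: -28, -40, -52.
3rd diffs: -12, -12 (constant).
Newton forward-difference form: v_n = -10 + (-25)·C(n-1,1) + (-28)·C(n-1,2) + (-12)·C(n-1,3).
At n = 17: n-1 = 16, so v_{17} = -10 - 400 - 3360 - 6720 = -10490.

-10490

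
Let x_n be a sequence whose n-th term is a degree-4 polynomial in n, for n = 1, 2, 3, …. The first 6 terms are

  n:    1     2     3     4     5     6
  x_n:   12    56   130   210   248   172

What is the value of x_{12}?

-9734

1st diffs: 44, 74, 80, 38, -76.
2nd diffs: 30, 6, -42, -114.
3rd diffs: -24, -48, -72.
4th diffs: -24, -24 (constant).
Newton forward-difference form: x_n = 12 + 44·C(n-1,1) + 30·C(n-1,2) + (-24)·C(n-1,3) + (-24)·C(n-1,4).
At n = 12: n-1 = 11, so x_{12} = 12 + 484 + 1650 - 3960 - 7920 = -9734.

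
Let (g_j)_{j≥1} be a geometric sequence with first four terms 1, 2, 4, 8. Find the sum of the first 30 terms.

1073741823

Common ratio r = 2.
g_j = 1·2^(j-1).
S = 1·(2^30 - 1)/(2 - 1) = 1·(1073741824 - 1)/(1) = 1073741823.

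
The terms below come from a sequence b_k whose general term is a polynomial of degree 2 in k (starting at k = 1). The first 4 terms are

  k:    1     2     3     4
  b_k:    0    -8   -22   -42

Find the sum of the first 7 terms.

-378

1st diffs: -8, -14, -20.
2nd diffs: -6, -6 (constant).
Newton forward-difference form: b_k = (-8)·C(k-1,1) + (-6)·C(k-1,2).
Continuing: -68, -100, -138.
Summing k = 1..7 (7 terms) gives -378.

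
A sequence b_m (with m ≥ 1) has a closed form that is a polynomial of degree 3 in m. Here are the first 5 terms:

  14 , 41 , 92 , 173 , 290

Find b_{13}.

3242

1st diffs: 27, 51, 81, 117.
2nd diffs: 24, 30, 36.
3rd diffs: 6, 6 (constant).
So b_m = m^3 + 6m^2 + 2m + 5.
Evaluating at m = 13 gives b_{13} = 3242.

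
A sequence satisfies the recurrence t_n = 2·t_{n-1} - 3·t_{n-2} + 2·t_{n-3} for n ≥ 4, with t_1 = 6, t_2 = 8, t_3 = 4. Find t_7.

28

Step forward from the initial values:
t_4 = -4, t_5 = -4, t_6 = 12, t_7 = 28.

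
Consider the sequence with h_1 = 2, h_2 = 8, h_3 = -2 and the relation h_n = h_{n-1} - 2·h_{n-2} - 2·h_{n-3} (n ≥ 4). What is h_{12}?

Compute successive terms:
h_4 = -22; h_5 = -34; h_6 = 14; h_7 = 126; h_8 = 166; h_9 = -114; h_{10} = -698; h_{11} = -802; h_{12} = 822.

822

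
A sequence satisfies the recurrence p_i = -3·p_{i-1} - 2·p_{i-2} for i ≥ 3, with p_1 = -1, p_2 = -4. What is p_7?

314

Applying the relation repeatedly:
p_3 = 14, p_4 = -34, p_5 = 74, p_6 = -154, p_7 = 314.
(Characteristic roots are -1 and -2.)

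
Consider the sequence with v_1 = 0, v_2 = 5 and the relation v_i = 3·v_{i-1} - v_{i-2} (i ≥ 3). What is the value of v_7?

Step forward from the initial values:
v_3 = 15;  v_4 = 40;  v_5 = 105;  v_6 = 275;  v_7 = 720.

720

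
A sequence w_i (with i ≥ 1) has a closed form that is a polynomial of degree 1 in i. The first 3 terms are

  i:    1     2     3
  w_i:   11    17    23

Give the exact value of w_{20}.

1st diffs: 6, 6 (constant).
So w_i = 6i + 5.
Evaluating at i = 20 gives w_{20} = 125.

125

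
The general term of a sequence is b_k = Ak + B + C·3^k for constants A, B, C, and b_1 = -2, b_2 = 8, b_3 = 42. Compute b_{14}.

Write the equations: A + B + 3C = -2; 2A + B + 9C = 8; 3A + B + 27C = 42.
Subtracting the first from the second: A + 6C = 10.
Subtracting the second from the third: A + 18C = 34.
Solving: C = 2, A = -2, then B = -6.
So b_k = -2·k + (-6) + 2·3^k; at k=14 this is 9565904.

9565904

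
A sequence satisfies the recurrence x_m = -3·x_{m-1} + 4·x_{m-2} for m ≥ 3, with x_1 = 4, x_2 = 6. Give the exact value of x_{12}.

1677726

Step forward from the initial values:
x_3 = -2;  x_4 = 30;  x_5 = -98;  x_6 = 414;  x_7 = -1634;  x_8 = 6558;  x_9 = -26210;  x_{10} = 104862;  x_{11} = -419426;  x_{12} = 1677726.
(Characteristic roots are 1 and -4.)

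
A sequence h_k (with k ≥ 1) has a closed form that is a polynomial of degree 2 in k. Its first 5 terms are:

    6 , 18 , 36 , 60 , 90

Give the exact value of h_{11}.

396

1st diffs: 12, 18, 24, 30.
2nd diffs: 6, 6, 6 (constant).
So h_k = 3k^2 + 3k.
Evaluating at k = 11 gives h_{11} = 396.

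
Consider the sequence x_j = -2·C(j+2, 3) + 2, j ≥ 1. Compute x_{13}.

-908

C(15, 3) = 455, so x_{13} = -908.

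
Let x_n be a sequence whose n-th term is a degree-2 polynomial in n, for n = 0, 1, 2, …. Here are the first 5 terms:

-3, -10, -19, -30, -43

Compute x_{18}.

-435

1st diffs: -7, -9, -11, -13.
2nd diffs: -2, -2, -2 (constant).
So x_n = -n^2 - 6n - 3.
Evaluating at n = 18 gives x_{18} = -435.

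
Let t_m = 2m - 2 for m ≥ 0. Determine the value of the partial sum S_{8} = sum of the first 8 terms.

Over m = 0..7: Σm = 28.
Total = (2)·28 + (-2)·8 = 40.

40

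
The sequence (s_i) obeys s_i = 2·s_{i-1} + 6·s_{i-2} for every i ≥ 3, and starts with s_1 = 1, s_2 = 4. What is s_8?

9136

Compute successive terms:
s_3 = 14  s_4 = 52  s_5 = 188  s_6 = 688  s_7 = 2504  s_8 = 9136.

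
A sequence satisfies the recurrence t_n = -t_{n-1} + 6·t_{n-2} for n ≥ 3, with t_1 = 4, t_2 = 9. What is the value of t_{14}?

t_3 = 15;  t_4 = 39;  t_5 = 51;  …;  t_{11} = -7509;  t_{12} = 44031;  t_{13} = -89085;  t_{14} = 353271.
(Characteristic roots are 2 and -3.)

353271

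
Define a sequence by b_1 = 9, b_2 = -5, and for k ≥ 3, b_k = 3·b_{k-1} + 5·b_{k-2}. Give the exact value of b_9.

101670

Iterate the recurrence:
b_3 = 30;  b_4 = 65;  b_5 = 345;  b_6 = 1360;  b_7 = 5805;  b_8 = 24215;  b_9 = 101670.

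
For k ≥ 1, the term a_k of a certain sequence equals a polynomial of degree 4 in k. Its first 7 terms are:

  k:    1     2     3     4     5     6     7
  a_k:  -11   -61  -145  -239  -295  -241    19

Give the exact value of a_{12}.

9449

1st diffs: -50, -84, -94, -56, 54, 260.
2nd diffs: -34, -10, 38, 110, 206.
3rd diffs: 24, 48, 72, 96.
4th diffs: 24, 24, 24 (constant).
So a_k = k^4 - 6k^3 - 6k^2 - 5k + 5.
Evaluating at k = 12 gives a_{12} = 9449.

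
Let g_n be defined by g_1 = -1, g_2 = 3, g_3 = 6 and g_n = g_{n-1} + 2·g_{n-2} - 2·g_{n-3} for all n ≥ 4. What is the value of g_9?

104

g_4 = 14, g_5 = 20, g_6 = 36, g_7 = 48, g_8 = 80, g_9 = 104.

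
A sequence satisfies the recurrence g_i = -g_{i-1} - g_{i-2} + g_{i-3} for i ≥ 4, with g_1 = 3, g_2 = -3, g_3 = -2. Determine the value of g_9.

7

Step forward from the initial values:
g_4 = 8; g_5 = -9; g_6 = -1; g_7 = 18; g_8 = -26; g_9 = 7.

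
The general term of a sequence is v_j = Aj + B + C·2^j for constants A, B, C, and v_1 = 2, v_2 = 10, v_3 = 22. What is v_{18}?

524354

Write the equations: A + B + 2C = 2; 2A + B + 4C = 10; 3A + B + 8C = 22.
Subtracting the first from the second: A + 2C = 8.
Subtracting the second from the third: A + 4C = 12.
Solving: C = 2, A = 4, then B = -6.
Therefore v_{18} = 72 + (-6) + 2·262144 = 524354.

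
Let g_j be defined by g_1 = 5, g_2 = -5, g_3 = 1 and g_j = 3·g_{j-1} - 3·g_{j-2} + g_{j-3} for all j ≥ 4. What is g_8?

271

Applying the relation repeatedly:
g_4 = 23; g_5 = 61; g_6 = 115; g_7 = 185; g_8 = 271.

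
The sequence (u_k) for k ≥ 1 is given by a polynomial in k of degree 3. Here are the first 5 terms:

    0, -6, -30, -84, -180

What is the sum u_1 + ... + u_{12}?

1st diffs: -6, -24, -54, -96.
2nd diffs: -18, -30, -42.
3rd diffs: -12, -12 (constant).
Newton forward-difference form: u_k = (-6)·C(k-1,1) + (-18)·C(k-1,2) + (-12)·C(k-1,3).
Continuing: …, -330, -546, -840, -1224, …, u_{12} = -3036.
Summing k = 1..12 (12 terms) gives -10296.

-10296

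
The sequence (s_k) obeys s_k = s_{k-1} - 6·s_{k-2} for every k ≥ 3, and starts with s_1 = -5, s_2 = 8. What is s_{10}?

-19090

Iterate the recurrence:
s_3 = 38; s_4 = -10; s_5 = -238; s_6 = -178; s_7 = 1250; s_8 = 2318; s_9 = -5182; s_{10} = -19090.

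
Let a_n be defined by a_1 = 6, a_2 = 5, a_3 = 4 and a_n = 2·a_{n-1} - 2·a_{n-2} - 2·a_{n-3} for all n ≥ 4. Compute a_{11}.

104

Compute successive terms:
a_4 = -14;  a_5 = -46;  a_6 = -72;  a_7 = -24;  a_8 = 188;  a_9 = 568;  a_{10} = 808;  a_{11} = 104.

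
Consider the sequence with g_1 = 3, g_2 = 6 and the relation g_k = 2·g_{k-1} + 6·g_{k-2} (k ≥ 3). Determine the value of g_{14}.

Applying the relation repeatedly:
g_3 = 30;  g_4 = 96;  g_5 = 372;  …;  g_{11} = 857568;  g_{12} = 3125760;  g_{13} = 11396928;  g_{14} = 41548416.

41548416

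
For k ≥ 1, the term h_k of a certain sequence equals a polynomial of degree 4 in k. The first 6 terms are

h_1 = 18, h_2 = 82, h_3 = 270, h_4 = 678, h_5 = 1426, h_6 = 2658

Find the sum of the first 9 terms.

28002

1st diffs: 64, 188, 408, 748, 1232.
2nd diffs: 124, 220, 340, 484.
3rd diffs: 96, 120, 144.
4th diffs: 24, 24 (constant).
So h_k = k^4 + 6k^3 + k^2 + 4k + 6.
Continuing: 4542, 7270, 11058.
Summing k = 1..9 (9 terms) gives 28002.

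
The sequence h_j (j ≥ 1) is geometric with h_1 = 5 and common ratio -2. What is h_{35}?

h_j = 5·(-2)^(j-1).
h_{35} = 5·(-2)^34 = 85899345920.

85899345920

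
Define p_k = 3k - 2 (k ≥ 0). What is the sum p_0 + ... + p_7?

68

Over k = 0..7: Σk = 28.
Total = (3)·28 + (-2)·8 = 68.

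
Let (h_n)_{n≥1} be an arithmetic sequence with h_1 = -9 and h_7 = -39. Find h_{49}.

Common difference d = (-39 - (-9)) / (7 - 1) = -5.
h_n = -9 + (n - 1)·(-5).
h_{49} = -9 + 48·(-5) = -249.

-249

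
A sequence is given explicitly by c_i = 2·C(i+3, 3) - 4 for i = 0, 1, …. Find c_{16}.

1934

C(19, 3) = 969, so c_{16} = 1934.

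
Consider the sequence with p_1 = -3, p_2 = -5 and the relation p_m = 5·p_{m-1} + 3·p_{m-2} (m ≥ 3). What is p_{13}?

-912946387

Compute successive terms:
p_3 = -34, p_4 = -185, p_5 = -1027, …, p_{10} = -5365265, p_{11} = -29730979, p_{12} = -164750690, p_{13} = -912946387.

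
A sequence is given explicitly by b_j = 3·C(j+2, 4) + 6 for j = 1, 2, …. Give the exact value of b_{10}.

1491

C(12, 4) = 495, so b_{10} = 1491.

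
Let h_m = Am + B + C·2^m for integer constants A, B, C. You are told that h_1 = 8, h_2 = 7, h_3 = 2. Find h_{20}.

At m = 1, 2, 3: A + B + 2C = 8; 2A + B + 4C = 7; 3A + B + 8C = 2.
Subtracting the first from the second: A + 2C = -1.
Subtracting the second from the third: A + 4C = -5.
Solving: C = -2, A = 3, then B = 9.
Hence h_{20} = 3·20 + 9 + (-2)·1048576 = -2097083.

-2097083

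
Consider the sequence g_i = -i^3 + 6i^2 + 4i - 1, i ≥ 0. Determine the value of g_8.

-97

g_8 = -1·8^3 + 6·8^2 + 4·8 - 1 = -97.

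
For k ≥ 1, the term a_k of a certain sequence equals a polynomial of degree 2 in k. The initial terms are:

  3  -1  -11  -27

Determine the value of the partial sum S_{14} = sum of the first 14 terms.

-2506

1st diffs: -4, -10, -16.
2nd diffs: -6, -6 (constant).
Newton forward-difference form: a_k = 3 + (-4)·C(k-1,1) + (-6)·C(k-1,2).
Continuing: …, -49, -77, -111, -151, …, a_{14} = -517.
Summing k = 1..14 (14 terms) gives -2506.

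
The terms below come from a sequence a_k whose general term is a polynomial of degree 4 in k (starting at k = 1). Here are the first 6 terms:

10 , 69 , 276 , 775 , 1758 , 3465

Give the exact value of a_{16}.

1st diffs: 59, 207, 499, 983, 1707.
2nd diffs: 148, 292, 484, 724.
3rd diffs: 144, 192, 240.
4th diffs: 48, 48 (constant).
So a_k = 2k^4 + 4k^3 + k + 3.
Evaluating at k = 16 gives a_{16} = 147475.

147475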